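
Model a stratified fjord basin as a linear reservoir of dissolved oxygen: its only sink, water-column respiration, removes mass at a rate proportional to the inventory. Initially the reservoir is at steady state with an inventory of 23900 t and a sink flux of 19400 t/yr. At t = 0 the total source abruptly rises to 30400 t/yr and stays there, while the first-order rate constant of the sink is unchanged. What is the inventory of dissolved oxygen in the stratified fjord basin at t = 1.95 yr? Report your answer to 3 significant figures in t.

34700 t

Residence time τ = M₀/F₀ = 1.232 yr. The eventual steady state is M_∞ = M₀·(F₁/F₀) = 23900 × 30400/19400 = 37452 t.
The anomaly ΔM(t) = M(t) − M_∞ decays as ΔM₀·e^(−t/τ) with ΔM₀ = 23900 − 37452 = −13550 t.
At t = 1.95 yr, e^(−t/τ) = e^(−1.583) = 0.2054, so ΔM = −2783 t and M = 37452 − 2783 = 34668 t.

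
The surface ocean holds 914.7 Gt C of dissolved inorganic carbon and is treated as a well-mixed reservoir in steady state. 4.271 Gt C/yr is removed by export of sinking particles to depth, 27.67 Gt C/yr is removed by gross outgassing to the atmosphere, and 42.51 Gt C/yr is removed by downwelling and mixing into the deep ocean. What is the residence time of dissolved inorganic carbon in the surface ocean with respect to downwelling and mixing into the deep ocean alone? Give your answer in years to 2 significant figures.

22 yr

Residence time with respect to a single sink: τ = M / F_sink.
τ = 914.7 / 42.51 = 21.52 yr.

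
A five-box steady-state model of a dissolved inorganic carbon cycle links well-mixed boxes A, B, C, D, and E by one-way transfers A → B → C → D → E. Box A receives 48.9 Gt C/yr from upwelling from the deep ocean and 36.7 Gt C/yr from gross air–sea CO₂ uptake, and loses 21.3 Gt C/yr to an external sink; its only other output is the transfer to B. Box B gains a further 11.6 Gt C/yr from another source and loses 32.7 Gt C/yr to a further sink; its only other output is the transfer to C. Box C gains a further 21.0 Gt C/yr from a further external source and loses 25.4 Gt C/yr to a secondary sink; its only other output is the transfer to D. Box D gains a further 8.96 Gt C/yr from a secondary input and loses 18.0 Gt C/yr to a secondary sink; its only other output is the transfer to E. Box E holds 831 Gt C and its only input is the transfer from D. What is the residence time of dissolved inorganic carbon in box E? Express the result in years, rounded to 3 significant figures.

27.9 yr

Box A: F(A→B) = (48.9 + 36.7) − 21.3 = 64.300 Gt C/yr.
Box B: F(B→C) = (64.300 + 11.6) − 32.7 = 43.200 Gt C/yr.
Box C: F(C→D) = (43.200 + 21.0) − 25.4 = 38.800 Gt C/yr.
Box D: F(D→E) = (38.800 + 8.96) − 18.0 = 29.760 Gt C/yr.
Box E throughput = its input = 29.760 Gt C/yr; τ = 831 / 29.760 = 27.92 yr.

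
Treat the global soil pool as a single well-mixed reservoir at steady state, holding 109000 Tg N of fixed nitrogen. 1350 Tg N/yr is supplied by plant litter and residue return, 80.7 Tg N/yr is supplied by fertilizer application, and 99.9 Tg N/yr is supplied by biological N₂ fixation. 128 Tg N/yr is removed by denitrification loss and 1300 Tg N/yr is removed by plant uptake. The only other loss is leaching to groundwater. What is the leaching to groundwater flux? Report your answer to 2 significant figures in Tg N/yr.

100 Tg N/yr

At steady state ΣF_in = ΣF_out.
ΣF_in = 1350 + 80.7 + 99.9 = 1530.6 Tg N/yr.
Leaching to groundwater flux = ΣF_in − (128 + 1300) = 1530.6 − 1428 = 102.6 Tg N/yr.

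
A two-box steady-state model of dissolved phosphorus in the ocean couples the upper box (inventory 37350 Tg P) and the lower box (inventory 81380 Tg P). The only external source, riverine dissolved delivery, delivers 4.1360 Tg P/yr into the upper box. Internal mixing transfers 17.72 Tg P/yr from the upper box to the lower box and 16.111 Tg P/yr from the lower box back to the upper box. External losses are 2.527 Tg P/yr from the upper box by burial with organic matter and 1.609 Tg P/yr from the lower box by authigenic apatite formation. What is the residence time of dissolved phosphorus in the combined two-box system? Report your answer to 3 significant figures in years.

28700 yr

Residence time in the combined system uses the total inventory and the total *external* removal — internal exchanges between the two boxes cancel.
M_total = 37350 + 81380 = 118730 Tg P.
ΣF_external_out = 2.527 + 1.609 = 4.1360 Tg P/yr.
τ = M_total / ΣF_ext = 118730 / 4.1360 = 28710 yr.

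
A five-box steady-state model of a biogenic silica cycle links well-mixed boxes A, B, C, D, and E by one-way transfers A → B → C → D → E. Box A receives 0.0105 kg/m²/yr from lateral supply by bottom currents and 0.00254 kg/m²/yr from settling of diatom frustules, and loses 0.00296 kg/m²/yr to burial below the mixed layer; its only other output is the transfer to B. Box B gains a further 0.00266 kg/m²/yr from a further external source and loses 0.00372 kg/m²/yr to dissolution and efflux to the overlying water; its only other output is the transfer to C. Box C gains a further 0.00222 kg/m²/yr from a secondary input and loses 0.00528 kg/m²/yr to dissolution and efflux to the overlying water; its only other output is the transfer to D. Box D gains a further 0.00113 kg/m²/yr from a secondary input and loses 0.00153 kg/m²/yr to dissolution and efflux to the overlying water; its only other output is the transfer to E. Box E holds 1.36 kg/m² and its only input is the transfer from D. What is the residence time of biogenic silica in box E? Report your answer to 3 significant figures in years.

Box A: F(A→B) = (0.0105 + 0.00254) − 0.00296 = 0.010080 kg/m²/yr.
Box B: F(B→C) = (0.010080 + 0.00266) − 0.00372 = 0.0090200 kg/m²/yr.
Box C: F(C→D) = (0.0090200 + 0.00222) − 0.00528 = 0.0059600 kg/m²/yr.
Box D: F(D→E) = (0.0059600 + 0.00113) − 0.00153 = 0.0055600 kg/m²/yr.
Box E throughput = its input = 0.0055600 kg/m²/yr; τ = 1.36 / 0.0055600 = 244.6 yr.

245 yr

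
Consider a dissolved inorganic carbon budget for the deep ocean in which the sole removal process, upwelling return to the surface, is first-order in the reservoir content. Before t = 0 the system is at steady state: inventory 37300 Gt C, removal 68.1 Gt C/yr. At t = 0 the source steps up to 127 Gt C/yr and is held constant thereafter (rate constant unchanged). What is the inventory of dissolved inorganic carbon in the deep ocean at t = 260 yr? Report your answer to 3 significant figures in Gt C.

49500 Gt C

The sink rate constant is k = F₀/M₀ = 68.1/37300 = 0.001826 yr⁻¹.
Solving dM/dt = F₁ − kM with M(0) = M₀ gives M(t) = F₁/k + (M₀ − F₁/k)·e^(−kt).
F₁/k = 127/0.001826 = 69561 Gt C; kt = 0.001826 × 260 = 0.4747, e^(−kt) = 0.6221.
M(260) = 69561 + (37300 − 69561) × 0.6221 = 69561 − 20070 = 49492 Gt C.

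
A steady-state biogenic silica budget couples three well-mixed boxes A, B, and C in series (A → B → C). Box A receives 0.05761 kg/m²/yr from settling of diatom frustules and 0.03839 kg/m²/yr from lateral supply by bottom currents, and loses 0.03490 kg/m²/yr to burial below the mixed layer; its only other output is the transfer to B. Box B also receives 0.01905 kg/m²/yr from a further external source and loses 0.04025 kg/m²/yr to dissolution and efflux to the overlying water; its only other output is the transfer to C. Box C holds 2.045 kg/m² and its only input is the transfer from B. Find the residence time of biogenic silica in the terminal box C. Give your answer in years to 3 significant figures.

51.3 yr

Box A: F(A→B) = (0.05761 + 0.03839) − 0.03490 = 0.061100 kg/m²/yr.
Box B: F(B→C) = (0.061100 + 0.01905) − 0.04025 = 0.039900 kg/m²/yr.
Box C throughput = its input = 0.039900 kg/m²/yr; τ = 2.045 / 0.039900 = 51.25 yr.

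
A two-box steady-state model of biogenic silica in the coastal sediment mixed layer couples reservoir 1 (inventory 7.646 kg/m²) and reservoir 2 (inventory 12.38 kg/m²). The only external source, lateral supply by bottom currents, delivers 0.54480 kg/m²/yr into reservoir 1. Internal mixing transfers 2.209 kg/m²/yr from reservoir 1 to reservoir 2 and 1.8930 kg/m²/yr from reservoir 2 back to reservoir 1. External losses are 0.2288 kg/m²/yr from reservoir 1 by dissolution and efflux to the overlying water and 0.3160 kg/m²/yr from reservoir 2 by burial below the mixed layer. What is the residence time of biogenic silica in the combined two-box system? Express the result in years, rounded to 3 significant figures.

36.8 yr

For the system as a whole, the A↔B exchange is internal and contributes nothing to the throughput; only the external sinks remove mass.
M_total = 7.646 + 12.38 = 20.026 kg/m².
ΣF_external_out = 0.2288 + 0.3160 = 0.54480 kg/m²/yr.
τ = M_total / ΣF_ext = 20.026 / 0.54480 = 36.76 yr.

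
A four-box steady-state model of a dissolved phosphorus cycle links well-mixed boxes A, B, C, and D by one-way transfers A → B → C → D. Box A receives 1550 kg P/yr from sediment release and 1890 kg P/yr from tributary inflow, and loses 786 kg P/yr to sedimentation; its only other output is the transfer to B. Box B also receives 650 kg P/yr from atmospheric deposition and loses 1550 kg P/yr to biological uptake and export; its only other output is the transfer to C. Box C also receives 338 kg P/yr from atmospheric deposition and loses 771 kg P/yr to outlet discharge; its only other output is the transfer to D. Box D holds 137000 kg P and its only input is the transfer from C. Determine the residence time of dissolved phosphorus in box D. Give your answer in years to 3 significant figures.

Box A: F(A→B) = (1550 + 1890) − 786 = 2654.0 kg P/yr.
Box B: F(B→C) = (2654.0 + 650) − 1550 = 1754.0 kg P/yr.
Box C: F(C→D) = (1754.0 + 338) − 771 = 1321.0 kg P/yr.
Box D throughput = its input = 1321.0 kg P/yr; τ = 137000 / 1321.0 = 103.7 yr.

104 yr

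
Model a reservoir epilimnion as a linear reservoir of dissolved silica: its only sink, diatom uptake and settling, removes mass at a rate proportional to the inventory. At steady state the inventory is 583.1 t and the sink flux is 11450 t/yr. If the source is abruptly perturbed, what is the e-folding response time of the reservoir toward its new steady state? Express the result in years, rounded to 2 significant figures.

0.051 yr

For a linear reservoir the response time equals the residence time τ = M/F.
τ = 583.1 / 11450 = 0.05093 yr.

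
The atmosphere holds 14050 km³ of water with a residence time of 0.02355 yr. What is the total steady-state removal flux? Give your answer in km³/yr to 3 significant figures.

F = M / τ = 14050 / 0.02355 = 596600 km³/yr.

597000 km³/yr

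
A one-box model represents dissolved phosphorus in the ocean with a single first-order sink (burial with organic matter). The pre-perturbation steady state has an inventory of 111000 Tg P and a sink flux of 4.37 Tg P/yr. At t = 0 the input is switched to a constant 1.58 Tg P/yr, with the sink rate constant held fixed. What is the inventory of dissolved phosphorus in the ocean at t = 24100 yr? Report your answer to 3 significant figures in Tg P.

τ = M₀/F₀ = 111000/4.37 = 25400 yr; rate constant k = 1/τ.
New steady state M_∞ = F₁/k = F₁·τ = 1.58 × 25400 = 40133 Tg P.
M(t) = M_∞ + (M₀ − M_∞)·e^(−t/τ); t/τ = 24100/25400 = 0.9488, so e^(−t/τ) = 0.3872.
M(t) = 40133 + 70870 × 0.3872 = 67573 Tg P.

67600 Tg P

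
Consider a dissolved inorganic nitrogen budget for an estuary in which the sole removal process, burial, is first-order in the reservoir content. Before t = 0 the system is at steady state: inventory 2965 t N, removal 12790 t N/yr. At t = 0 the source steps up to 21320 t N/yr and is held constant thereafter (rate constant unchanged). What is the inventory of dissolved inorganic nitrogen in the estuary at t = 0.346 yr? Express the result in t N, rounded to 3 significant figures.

4500 t N

τ = M₀/F₀ = 2965/12790 = 0.2318 yr; rate constant k = 1/τ.
New steady state M_∞ = F₁/k = F₁·τ = 21320 × 0.2318 = 4942.4 t N.
M(t) = M_∞ + (M₀ − M_∞)·e^(−t/τ); t/τ = 0.346/0.2318 = 1.493, so e^(−t/τ) = 0.2248.
M(t) = 4942.4 − 1977 × 0.2248 = 4497.9 t N.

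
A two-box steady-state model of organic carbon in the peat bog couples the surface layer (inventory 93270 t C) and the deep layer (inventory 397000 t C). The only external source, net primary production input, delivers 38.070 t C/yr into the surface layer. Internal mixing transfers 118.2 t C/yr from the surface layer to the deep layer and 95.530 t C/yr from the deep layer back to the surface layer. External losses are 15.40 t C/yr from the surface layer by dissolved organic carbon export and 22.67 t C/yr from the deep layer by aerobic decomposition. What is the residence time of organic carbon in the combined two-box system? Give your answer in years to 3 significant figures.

Treat the two boxes together as one reservoir: the mixing fluxes between them are internal recycling, so τ = ΣM / Σ(external losses).
M_total = 93270 + 397000 = 490270 t C.
ΣF_external_out = 15.40 + 22.67 = 38.070 t C/yr.
τ = M_total / ΣF_ext = 490270 / 38.070 = 12880 yr.

12900 yr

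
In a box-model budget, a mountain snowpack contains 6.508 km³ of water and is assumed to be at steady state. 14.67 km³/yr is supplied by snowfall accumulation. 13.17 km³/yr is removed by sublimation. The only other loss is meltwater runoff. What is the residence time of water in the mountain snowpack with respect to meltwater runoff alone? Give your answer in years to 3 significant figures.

At steady state ΣF_in = ΣF_out.
ΣF_in = 14.670 km³/yr.
Meltwater runoff flux = ΣF_in − (13.17) = 14.670 − 13.17 = 1.500 km³/yr.
τ = M / F = 6.508 / 1.500 = 4.339 yr.

4.34 yr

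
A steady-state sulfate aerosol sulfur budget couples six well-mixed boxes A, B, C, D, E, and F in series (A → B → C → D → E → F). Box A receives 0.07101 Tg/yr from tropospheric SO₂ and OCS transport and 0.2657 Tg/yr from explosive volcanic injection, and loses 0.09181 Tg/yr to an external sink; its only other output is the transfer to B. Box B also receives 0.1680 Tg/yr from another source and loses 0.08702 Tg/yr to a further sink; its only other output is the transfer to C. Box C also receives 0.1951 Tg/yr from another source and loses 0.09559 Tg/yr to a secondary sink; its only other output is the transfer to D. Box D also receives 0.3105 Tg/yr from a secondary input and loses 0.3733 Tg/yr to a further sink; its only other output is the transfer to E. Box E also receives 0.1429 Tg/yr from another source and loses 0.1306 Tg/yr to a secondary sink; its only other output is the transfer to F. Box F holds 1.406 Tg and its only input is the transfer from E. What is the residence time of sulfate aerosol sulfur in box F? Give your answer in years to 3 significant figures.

Box A: F(A→B) = (0.07101 + 0.2657) − 0.09181 = 0.24490 Tg/yr.
Box B: F(B→C) = (0.24490 + 0.1680) − 0.08702 = 0.32588 Tg/yr.
Box C: F(C→D) = (0.32588 + 0.1951) − 0.09559 = 0.42539 Tg/yr.
Box D: F(D→E) = (0.42539 + 0.3105) − 0.3733 = 0.36259 Tg/yr.
Box E: F(E→F) = (0.36259 + 0.1429) − 0.1306 = 0.37489 Tg/yr.
Box F throughput = its input = 0.37489 Tg/yr; τ = 1.406 / 0.37489 = 3.750 yr.

3.75 yr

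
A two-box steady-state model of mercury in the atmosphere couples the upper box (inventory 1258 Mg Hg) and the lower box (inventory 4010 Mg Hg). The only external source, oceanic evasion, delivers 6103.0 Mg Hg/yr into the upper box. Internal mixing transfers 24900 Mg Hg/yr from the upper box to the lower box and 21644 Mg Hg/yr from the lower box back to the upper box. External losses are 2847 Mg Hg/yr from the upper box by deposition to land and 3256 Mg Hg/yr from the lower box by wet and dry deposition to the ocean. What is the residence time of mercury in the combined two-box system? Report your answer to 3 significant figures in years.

0.863 yr

For the system as a whole, the A↔B exchange is internal and contributes nothing to the throughput; only the external sinks remove mass.
M_total = 1258 + 4010 = 5268.0 Mg Hg.
ΣF_external_out = 2847 + 3256 = 6103.0 Mg Hg/yr.
τ = M_total / ΣF_ext = 5268.0 / 6103.0 = 0.8632 yr.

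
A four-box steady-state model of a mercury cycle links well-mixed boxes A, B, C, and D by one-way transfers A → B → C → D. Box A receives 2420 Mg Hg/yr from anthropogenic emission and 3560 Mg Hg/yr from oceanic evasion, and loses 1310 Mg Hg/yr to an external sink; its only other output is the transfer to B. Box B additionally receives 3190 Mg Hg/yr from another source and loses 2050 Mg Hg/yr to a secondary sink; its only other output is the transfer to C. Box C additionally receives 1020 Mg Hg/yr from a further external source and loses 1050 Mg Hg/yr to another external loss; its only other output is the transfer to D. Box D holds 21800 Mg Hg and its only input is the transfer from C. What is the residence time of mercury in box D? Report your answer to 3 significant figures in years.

3.77 yr

Box A: F(A→B) = (2420 + 3560) − 1310 = 4670.0 Mg Hg/yr.
Box B: F(B→C) = (4670.0 + 3190) − 2050 = 5810.0 Mg Hg/yr.
Box C: F(C→D) = (5810.0 + 1020) − 1050 = 5780.0 Mg Hg/yr.
Box D throughput = its input = 5780.0 Mg Hg/yr; τ = 21800 / 5780.0 = 3.772 yr.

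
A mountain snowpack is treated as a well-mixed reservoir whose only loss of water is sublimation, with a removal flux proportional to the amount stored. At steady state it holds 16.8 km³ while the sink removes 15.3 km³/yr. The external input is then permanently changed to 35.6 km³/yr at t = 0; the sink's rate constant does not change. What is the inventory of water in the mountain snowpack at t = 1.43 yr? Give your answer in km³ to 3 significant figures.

τ = M₀/F₀ = 16.8/15.3 = 1.098 yr; rate constant k = 1/τ.
New steady state M_∞ = F₁/k = F₁·τ = 35.6 × 1.098 = 39.090 km³.
M(t) = M_∞ + (M₀ − M_∞)·e^(−t/τ); t/τ = 1.43/1.098 = 1.302, so e^(−t/τ) = 0.2719.
M(t) = 39.090 − 22.29 × 0.2719 = 33.029 km³.

33.0 km³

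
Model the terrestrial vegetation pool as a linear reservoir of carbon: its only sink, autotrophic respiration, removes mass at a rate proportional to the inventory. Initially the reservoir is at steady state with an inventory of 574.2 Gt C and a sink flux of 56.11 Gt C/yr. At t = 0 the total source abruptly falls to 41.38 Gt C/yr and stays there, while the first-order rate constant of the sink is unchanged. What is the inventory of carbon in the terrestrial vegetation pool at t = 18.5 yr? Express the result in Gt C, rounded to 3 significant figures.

τ = M₀/F₀ = 574.2/56.11 = 10.23 yr; rate constant k = 1/τ.
New steady state M_∞ = F₁/k = F₁·τ = 41.38 × 10.23 = 423.46 Gt C.
M(t) = M_∞ + (M₀ − M_∞)·e^(−t/τ); t/τ = 18.5/10.23 = 1.808, so e^(−t/τ) = 0.1640.
M(t) = 423.46 + 150.7 × 0.1640 = 448.18 Gt C.

448 Gt C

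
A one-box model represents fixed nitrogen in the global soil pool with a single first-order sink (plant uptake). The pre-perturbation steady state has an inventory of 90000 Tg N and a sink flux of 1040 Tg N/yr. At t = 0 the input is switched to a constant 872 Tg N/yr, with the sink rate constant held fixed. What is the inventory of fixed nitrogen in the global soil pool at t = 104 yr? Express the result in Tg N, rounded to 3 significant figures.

79800 Tg N

The sink rate constant is k = F₀/M₀ = 1040/90000 = 0.01156 yr⁻¹.
Solving dM/dt = F₁ − kM with M(0) = M₀ gives M(t) = F₁/k + (M₀ − F₁/k)·e^(−kt).
F₁/k = 872/0.01156 = 75462 Tg N; kt = 0.01156 × 104 = 1.202, e^(−kt) = 0.3007.
M(104) = 75462 + (90000 − 75462) × 0.3007 = 75462 + 4371 = 79833 Tg N.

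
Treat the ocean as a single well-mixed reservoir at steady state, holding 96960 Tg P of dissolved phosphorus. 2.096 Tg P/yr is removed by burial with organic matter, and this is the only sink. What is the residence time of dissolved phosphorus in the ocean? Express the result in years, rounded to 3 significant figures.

τ = M / F = 96960 / 2.096 = 46260 yr.

46300 yr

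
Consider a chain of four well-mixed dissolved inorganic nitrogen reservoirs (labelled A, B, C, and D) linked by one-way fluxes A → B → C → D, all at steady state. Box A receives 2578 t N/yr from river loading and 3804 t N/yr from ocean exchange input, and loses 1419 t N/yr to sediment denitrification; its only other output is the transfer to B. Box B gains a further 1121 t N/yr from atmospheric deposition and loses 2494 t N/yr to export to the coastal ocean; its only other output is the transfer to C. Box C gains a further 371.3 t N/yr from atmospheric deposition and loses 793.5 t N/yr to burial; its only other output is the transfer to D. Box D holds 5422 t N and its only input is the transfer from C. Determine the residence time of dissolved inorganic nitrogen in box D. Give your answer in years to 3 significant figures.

1.71 yr

Box A: F(A→B) = (2578 + 3804) − 1419 = 4963.0 t N/yr.
Box B: F(B→C) = (4963.0 + 1121) − 2494 = 3590.0 t N/yr.
Box C: F(C→D) = (3590.0 + 371.3) − 793.5 = 3167.8 t N/yr.
Box D throughput = its input = 3167.8 t N/yr; τ = 5422 / 3167.8 = 1.712 yr.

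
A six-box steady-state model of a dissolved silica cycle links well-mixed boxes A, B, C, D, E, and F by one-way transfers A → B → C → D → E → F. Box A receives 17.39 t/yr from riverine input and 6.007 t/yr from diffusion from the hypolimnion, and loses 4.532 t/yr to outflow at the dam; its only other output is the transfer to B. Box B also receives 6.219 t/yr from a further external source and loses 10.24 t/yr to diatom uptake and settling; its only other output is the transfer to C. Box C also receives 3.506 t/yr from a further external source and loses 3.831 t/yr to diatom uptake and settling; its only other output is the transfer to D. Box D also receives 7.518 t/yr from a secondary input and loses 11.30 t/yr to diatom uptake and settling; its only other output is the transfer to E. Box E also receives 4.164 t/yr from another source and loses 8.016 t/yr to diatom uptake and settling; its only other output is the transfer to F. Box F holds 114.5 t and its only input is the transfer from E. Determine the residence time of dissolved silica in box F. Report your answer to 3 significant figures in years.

16.6 yr

Box A: F(A→B) = (17.39 + 6.007) − 4.532 = 18.865 t/yr.
Box B: F(B→C) = (18.865 + 6.219) − 10.24 = 14.844 t/yr.
Box C: F(C→D) = (14.844 + 3.506) − 3.831 = 14.519 t/yr.
Box D: F(D→E) = (14.519 + 7.518) − 11.30 = 10.737 t/yr.
Box E: F(E→F) = (10.737 + 4.164) − 8.016 = 6.8850 t/yr.
Box F throughput = its input = 6.8850 t/yr; τ = 114.5 / 6.8850 = 16.63 yr.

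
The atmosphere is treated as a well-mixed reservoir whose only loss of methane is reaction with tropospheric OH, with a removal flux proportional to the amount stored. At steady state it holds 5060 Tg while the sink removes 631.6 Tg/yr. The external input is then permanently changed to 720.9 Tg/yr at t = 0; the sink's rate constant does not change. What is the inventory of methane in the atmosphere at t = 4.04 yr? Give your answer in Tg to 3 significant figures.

5340 Tg

The sink rate constant is k = F₀/M₀ = 631.6/5060 = 0.1248 yr⁻¹.
Solving dM/dt = F₁ − kM with M(0) = M₀ gives M(t) = F₁/k + (M₀ − F₁/k)·e^(−kt).
F₁/k = 720.9/0.1248 = 5775.4 Tg; kt = 0.1248 × 4.04 = 0.5043, e^(−kt) = 0.6039.
M(4.04) = 5775.4 + (5060 − 5775.4) × 0.6039 = 5775.4 − 432.1 = 5343.3 Tg.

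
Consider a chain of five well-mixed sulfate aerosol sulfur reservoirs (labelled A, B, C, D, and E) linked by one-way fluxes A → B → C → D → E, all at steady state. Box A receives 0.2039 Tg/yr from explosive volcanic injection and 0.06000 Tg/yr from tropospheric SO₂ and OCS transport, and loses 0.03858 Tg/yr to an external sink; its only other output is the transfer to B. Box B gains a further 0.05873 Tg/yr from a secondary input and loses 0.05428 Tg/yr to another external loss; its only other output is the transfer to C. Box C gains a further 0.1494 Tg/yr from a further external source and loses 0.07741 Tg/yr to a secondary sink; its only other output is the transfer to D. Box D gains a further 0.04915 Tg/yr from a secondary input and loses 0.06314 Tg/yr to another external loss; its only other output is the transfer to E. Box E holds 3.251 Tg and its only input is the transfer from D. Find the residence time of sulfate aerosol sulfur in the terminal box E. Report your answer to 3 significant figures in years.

11.3 yr

Box A: F(A→B) = (0.2039 + 0.06000) − 0.03858 = 0.22532 Tg/yr.
Box B: F(B→C) = (0.22532 + 0.05873) − 0.05428 = 0.22977 Tg/yr.
Box C: F(C→D) = (0.22977 + 0.1494) − 0.07741 = 0.30176 Tg/yr.
Box D: F(D→E) = (0.30176 + 0.04915) − 0.06314 = 0.28777 Tg/yr.
Box E throughput = its input = 0.28777 Tg/yr; τ = 3.251 / 0.28777 = 11.30 yr.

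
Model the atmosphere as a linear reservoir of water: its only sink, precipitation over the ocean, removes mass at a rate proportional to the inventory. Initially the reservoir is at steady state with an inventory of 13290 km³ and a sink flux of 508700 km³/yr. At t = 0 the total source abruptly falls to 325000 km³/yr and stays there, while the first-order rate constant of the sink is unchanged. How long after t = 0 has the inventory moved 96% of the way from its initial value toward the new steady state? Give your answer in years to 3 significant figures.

0.0841 yr

τ = M₀/F₀ = 13290/508700 = 0.02613 yr.
The remaining gap fraction is e^(−t/τ); 96% covered ⇒ e^(−t/τ) = 0.0400.
t = −τ ln(0.0400) = 0.02613 × 3.219 = 0.08409 yr.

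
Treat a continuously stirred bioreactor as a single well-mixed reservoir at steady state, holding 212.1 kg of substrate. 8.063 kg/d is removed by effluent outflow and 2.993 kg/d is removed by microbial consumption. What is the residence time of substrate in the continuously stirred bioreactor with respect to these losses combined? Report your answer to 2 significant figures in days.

19 d

Total removal = 8.063 + 2.993 = 11.056 kg/d.
τ = M / ΣF_out = 212.1 / 11.056 = 19.18 d.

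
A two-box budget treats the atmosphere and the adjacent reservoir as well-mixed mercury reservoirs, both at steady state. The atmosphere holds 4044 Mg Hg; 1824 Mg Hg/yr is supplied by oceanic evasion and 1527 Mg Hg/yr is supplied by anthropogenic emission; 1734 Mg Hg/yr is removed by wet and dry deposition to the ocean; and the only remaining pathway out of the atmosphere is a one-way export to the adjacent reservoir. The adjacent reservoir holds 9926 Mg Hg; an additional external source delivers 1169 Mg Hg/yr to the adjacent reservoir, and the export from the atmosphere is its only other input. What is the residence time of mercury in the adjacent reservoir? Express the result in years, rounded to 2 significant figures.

3.6 yr

Balance the atmosphere: ΣF_in = 1824 + 1527 = 3351.0 Mg Hg/yr.
Export to the adjacent reservoir = ΣF_in − (1734) = 1617.0 Mg Hg/yr.
Total input to the adjacent reservoir = 1617.0 + 1169 = 2786.0 Mg Hg/yr; at steady state this equals its total output.
τ = M / F = 9926 / 2786.0 = 3.563 yr.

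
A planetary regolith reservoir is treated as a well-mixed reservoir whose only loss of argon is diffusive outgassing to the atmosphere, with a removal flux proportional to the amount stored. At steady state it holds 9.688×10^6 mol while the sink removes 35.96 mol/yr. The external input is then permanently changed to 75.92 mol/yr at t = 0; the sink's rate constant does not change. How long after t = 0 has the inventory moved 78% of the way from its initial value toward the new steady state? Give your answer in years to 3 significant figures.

408000 yr

τ = M₀/F₀ = 9.688×10^6/35.96 = 269400 yr.
The remaining gap fraction is e^(−t/τ); 78% covered ⇒ e^(−t/τ) = 0.220.
t = −τ ln(0.220) = 269400 × 1.514 = 407900 yr.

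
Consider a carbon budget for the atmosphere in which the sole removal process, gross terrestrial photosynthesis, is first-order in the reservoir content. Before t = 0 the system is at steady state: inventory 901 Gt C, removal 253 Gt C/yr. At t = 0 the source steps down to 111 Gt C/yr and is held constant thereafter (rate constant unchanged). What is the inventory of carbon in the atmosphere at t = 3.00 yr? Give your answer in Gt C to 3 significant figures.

Residence time τ = M₀/F₀ = 3.561 yr. The eventual steady state is M_∞ = M₀·(F₁/F₀) = 901 × 111/253 = 395.30 Gt C.
The anomaly ΔM(t) = M(t) − M_∞ decays as ΔM₀·e^(−t/τ) with ΔM₀ = 901 − 395.30 = 505.7 Gt C.
At t = 3.00 yr, e^(−t/τ) = e^(−0.8424) = 0.4307, so ΔM = 217.8 Gt C and M = 395.30 + 217.8 = 613.09 Gt C.

613 Gt C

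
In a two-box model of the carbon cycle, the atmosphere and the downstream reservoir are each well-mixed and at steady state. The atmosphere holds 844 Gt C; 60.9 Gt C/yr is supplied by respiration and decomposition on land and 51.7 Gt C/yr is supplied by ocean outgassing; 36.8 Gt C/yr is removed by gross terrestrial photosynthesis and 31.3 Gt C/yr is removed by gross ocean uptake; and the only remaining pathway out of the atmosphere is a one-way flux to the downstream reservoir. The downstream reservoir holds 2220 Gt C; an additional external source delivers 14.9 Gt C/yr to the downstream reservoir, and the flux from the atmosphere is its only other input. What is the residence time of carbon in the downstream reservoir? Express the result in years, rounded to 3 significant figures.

37.4 yr

Balance the atmosphere: ΣF_in = 60.9 + 51.7 = 112.60 Gt C/yr.
Flux to the downstream reservoir = ΣF_in − (36.8 + 31.3) = 44.500 Gt C/yr.
Total input to the downstream reservoir = 44.500 + 14.9 = 59.400 Gt C/yr; at steady state this equals its total output.
τ = M / F = 2220 / 59.400 = 37.37 yr.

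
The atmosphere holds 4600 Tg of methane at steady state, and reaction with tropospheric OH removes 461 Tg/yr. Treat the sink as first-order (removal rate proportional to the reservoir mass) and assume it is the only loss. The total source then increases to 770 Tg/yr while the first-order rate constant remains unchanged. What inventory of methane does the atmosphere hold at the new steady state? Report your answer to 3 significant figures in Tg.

7680 Tg

Rate constant k = F/M = 461 / 4600 = 0.1002 yr⁻¹.
At the new steady state, source = k·M_new ⇒ M_new = 770 / 0.1002 = 7683 Tg.
(Equivalently M_new = M × F_new/F_old = 4600 × 770/461.)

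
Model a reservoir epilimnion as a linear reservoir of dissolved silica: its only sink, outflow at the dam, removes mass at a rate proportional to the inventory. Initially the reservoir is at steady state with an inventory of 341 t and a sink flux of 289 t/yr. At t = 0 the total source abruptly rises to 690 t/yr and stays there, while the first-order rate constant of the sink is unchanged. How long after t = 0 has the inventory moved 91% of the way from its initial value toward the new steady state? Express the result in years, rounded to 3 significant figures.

2.84 yr

τ = M₀/F₀ = 341/289 = 1.180 yr.
The remaining gap fraction is e^(−t/τ); 91% covered ⇒ e^(−t/τ) = 0.0900.
t = −τ ln(0.0900) = 1.180 × 2.408 = 2.841 yr.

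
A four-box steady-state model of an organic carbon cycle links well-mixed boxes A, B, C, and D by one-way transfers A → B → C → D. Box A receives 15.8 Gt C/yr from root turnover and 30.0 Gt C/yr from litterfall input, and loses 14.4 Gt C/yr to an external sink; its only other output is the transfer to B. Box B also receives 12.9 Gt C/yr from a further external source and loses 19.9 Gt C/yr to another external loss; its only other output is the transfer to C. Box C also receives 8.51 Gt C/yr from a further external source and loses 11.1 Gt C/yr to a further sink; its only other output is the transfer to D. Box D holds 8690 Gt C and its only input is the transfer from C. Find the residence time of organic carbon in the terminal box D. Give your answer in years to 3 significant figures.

398 yr

Box A: F(A→B) = (15.8 + 30.0) − 14.4 = 31.400 Gt C/yr.
Box B: F(B→C) = (31.400 + 12.9) − 19.9 = 24.400 Gt C/yr.
Box C: F(C→D) = (24.400 + 8.51) − 11.1 = 21.810 Gt C/yr.
Box D throughput = its input = 21.810 Gt C/yr; τ = 8690 / 21.810 = 398.4 yr.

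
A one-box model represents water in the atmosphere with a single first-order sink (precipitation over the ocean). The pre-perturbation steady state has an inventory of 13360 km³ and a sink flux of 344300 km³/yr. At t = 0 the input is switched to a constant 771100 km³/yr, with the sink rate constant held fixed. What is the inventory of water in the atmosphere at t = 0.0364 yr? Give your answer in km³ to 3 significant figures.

23400 km³

τ = M₀/F₀ = 13360/344300 = 0.03880 yr; rate constant k = 1/τ.
New steady state M_∞ = F₁/k = F₁·τ = 771100 × 0.03880 = 29921 km³.
M(t) = M_∞ + (M₀ − M_∞)·e^(−t/τ); t/τ = 0.0364/0.03880 = 0.9381, so e^(−t/τ) = 0.3914.
M(t) = 29921 − 16560 × 0.3914 = 23439 km³.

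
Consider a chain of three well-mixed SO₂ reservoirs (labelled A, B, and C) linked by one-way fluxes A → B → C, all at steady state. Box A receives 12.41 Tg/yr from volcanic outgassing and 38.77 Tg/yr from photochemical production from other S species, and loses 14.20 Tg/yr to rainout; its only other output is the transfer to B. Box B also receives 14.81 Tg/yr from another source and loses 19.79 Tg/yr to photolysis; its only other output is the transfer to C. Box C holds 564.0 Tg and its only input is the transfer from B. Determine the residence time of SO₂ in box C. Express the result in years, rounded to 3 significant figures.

Box A: F(A→B) = (12.41 + 38.77) − 14.20 = 36.980 Tg/yr.
Box B: F(B→C) = (36.980 + 14.81) − 19.79 = 32.000 Tg/yr.
Box C throughput = its input = 32.000 Tg/yr; τ = 564.0 / 32.000 = 17.62 yr.

17.6 yr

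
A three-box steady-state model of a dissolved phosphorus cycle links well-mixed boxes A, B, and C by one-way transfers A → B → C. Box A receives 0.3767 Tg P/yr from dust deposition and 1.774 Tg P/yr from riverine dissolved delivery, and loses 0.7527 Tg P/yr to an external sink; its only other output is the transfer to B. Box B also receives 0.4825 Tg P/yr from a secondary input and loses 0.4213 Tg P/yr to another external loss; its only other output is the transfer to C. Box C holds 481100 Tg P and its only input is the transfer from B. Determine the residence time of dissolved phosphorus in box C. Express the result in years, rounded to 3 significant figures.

Box A: F(A→B) = (0.3767 + 1.774) − 0.7527 = 1.3980 Tg P/yr.
Box B: F(B→C) = (1.3980 + 0.4825) − 0.4213 = 1.4592 Tg P/yr.
Box C throughput = its input = 1.4592 Tg P/yr; τ = 481100 / 1.4592 = 329700 yr.

330000 yr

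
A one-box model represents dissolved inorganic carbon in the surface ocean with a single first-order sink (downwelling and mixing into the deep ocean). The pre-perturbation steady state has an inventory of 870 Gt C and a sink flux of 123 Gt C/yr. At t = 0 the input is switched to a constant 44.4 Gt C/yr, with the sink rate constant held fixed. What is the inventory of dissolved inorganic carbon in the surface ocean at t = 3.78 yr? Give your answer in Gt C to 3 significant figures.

640 Gt C

The sink rate constant is k = F₀/M₀ = 123/870 = 0.1414 yr⁻¹.
Solving dM/dt = F₁ − kM with M(0) = M₀ gives M(t) = F₁/k + (M₀ − F₁/k)·e^(−kt).
F₁/k = 44.4/0.1414 = 314.05 Gt C; kt = 0.1414 × 3.78 = 0.5344, e^(−kt) = 0.5860.
M(3.78) = 314.05 + (870 − 314.05) × 0.5860 = 314.05 + 325.8 = 639.84 Gt C.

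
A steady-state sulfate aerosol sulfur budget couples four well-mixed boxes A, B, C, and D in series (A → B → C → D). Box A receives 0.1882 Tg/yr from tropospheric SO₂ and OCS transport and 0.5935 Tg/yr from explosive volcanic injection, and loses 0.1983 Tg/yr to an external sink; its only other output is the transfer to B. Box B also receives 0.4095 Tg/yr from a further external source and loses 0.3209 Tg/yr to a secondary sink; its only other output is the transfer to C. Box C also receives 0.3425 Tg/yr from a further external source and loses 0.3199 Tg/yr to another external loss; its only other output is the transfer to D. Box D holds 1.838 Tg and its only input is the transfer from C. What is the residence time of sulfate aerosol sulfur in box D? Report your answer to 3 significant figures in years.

2.65 yr

Box A: F(A→B) = (0.1882 + 0.5935) − 0.1983 = 0.58340 Tg/yr.
Box B: F(B→C) = (0.58340 + 0.4095) − 0.3209 = 0.67200 Tg/yr.
Box C: F(C→D) = (0.67200 + 0.3425) − 0.3199 = 0.69460 Tg/yr.
Box D throughput = its input = 0.69460 Tg/yr; τ = 1.838 / 0.69460 = 2.646 yr.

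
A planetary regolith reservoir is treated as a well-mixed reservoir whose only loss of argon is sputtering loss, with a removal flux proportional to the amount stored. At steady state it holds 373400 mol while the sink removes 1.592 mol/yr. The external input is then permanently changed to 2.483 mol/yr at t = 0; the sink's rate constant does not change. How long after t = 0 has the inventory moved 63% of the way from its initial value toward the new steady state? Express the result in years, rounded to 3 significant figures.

τ = M₀/F₀ = 373400/1.592 = 234500 yr.
The remaining gap fraction is e^(−t/τ); 63% covered ⇒ e^(−t/τ) = 0.370.
t = −τ ln(0.370) = 234500 × 0.9943 = 233200 yr.

233000 yr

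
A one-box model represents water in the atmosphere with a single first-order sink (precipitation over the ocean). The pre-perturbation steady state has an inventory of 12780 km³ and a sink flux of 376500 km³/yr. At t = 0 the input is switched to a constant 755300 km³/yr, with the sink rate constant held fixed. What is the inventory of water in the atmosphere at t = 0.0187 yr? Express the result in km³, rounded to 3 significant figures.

18200 km³

Residence time τ = M₀/F₀ = 0.03394 yr. The eventual steady state is M_∞ = M₀·(F₁/F₀) = 12780 × 755300/376500 = 25638 km³.
The anomaly ΔM(t) = M(t) − M_∞ decays as ΔM₀·e^(−t/τ) with ΔM₀ = 12780 − 25638 = −12860 km³.
At t = 0.0187 yr, e^(−t/τ) = e^(−0.5509) = 0.5764, so ΔM = −7412 km³ and M = 25638 − 7412 = 18226 km³.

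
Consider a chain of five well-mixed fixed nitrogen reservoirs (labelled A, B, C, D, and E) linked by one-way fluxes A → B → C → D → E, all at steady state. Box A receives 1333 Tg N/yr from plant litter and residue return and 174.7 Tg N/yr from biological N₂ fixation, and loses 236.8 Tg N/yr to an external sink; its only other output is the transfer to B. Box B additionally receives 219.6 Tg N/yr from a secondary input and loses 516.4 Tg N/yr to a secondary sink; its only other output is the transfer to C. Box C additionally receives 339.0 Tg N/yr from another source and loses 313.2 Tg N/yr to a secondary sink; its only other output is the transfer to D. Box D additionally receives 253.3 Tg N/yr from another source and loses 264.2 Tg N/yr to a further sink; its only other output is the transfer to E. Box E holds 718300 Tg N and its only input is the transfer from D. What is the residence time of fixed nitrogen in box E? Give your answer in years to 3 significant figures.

726 yr

Box A: F(A→B) = (1333 + 174.7) − 236.8 = 1270.9 Tg N/yr.
Box B: F(B→C) = (1270.9 + 219.6) − 516.4 = 974.10 Tg N/yr.
Box C: F(C→D) = (974.10 + 339.0) − 313.2 = 999.90 Tg N/yr.
Box D: F(D→E) = (999.90 + 253.3) − 264.2 = 989.00 Tg N/yr.
Box E throughput = its input = 989.00 Tg N/yr; τ = 718300 / 989.00 = 726.3 yr.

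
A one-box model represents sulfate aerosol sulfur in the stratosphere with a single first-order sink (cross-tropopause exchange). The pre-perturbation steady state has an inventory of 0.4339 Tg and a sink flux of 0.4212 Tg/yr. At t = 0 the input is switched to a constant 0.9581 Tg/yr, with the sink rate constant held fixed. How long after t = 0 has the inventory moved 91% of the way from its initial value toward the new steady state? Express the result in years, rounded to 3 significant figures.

2.48 yr

τ = M₀/F₀ = 0.4339/0.4212 = 1.030 yr.
The remaining gap fraction is e^(−t/τ); 91% covered ⇒ e^(−t/τ) = 0.0900.
t = −τ ln(0.0900) = 1.030 × 2.408 = 2.481 yr.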